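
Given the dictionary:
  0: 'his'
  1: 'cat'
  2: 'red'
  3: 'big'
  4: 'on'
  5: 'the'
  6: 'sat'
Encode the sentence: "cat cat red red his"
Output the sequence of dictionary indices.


Look up each word in the dictionary:
  'cat' -> 1
  'cat' -> 1
  'red' -> 2
  'red' -> 2
  'his' -> 0

Encoded: [1, 1, 2, 2, 0]


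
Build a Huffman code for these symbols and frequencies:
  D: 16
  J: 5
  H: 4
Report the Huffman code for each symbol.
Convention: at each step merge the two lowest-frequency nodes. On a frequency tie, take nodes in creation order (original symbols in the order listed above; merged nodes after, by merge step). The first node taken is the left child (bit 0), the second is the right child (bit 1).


Huffman tree construction:
Step 1: Merge H(4) + J(5) = 9
Step 2: Merge (H+J)(9) + D(16) = 25
Read each symbol's code off the tree from the root (left child = 0, right child = 1).

Codes:
  D: 1 (length 1)
  J: 01 (length 2)
  H: 00 (length 2)
Average code length: 34/25 = 1.3600 bits/symbol


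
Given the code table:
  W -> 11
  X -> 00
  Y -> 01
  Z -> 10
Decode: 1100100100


Decoding:
11 -> W
00 -> X
10 -> Z
01 -> Y
00 -> X


Result: WXZYX


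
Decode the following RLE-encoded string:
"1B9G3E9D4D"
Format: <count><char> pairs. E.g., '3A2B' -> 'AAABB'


Expanding each <count><char> pair:
  1B -> 'B'
  9G -> 'GGGGGGGGG'
  3E -> 'EEE'
  9D -> 'DDDDDDDDD'
  4D -> 'DDDD'

Decoded = BGGGGGGGGGEEEDDDDDDDDDDDDD


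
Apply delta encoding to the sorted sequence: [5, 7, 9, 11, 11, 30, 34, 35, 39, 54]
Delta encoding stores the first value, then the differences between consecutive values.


First value: 5
Deltas:
  7 - 5 = 2
  9 - 7 = 2
  11 - 9 = 2
  11 - 11 = 0
  30 - 11 = 19
  34 - 30 = 4
  35 - 34 = 1
  39 - 35 = 4
  54 - 39 = 15


Delta encoded: [5, 2, 2, 2, 0, 19, 4, 1, 4, 15]


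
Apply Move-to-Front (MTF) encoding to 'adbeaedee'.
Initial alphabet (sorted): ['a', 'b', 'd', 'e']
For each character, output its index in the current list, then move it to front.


MTF encoding:
'a': index 0 in ['a', 'b', 'd', 'e'] -> ['a', 'b', 'd', 'e']
'd': index 2 in ['a', 'b', 'd', 'e'] -> ['d', 'a', 'b', 'e']
'b': index 2 in ['d', 'a', 'b', 'e'] -> ['b', 'd', 'a', 'e']
'e': index 3 in ['b', 'd', 'a', 'e'] -> ['e', 'b', 'd', 'a']
'a': index 3 in ['e', 'b', 'd', 'a'] -> ['a', 'e', 'b', 'd']
'e': index 1 in ['a', 'e', 'b', 'd'] -> ['e', 'a', 'b', 'd']
'd': index 3 in ['e', 'a', 'b', 'd'] -> ['d', 'e', 'a', 'b']
'e': index 1 in ['d', 'e', 'a', 'b'] -> ['e', 'd', 'a', 'b']
'e': index 0 in ['e', 'd', 'a', 'b'] -> ['e', 'd', 'a', 'b']


Output: [0, 2, 2, 3, 3, 1, 3, 1, 0]


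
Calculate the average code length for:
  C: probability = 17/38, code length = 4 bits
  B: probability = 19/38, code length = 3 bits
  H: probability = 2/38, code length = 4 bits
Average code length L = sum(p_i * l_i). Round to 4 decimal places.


Weighted contributions p_i * l_i:
  C: (17/38) * 4 = 68/38
  B: (19/38) * 3 = 57/38
  H: (2/38) * 4 = 8/38
Sum = (68 + 57 + 8)/38 = 133/38

L = 133/38 = 3.5000 bits/symbol


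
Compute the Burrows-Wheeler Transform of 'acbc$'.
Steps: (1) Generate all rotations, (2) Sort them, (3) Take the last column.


Rotations (sorted):
  0: $acbc -> last char: c
  1: acbc$ -> last char: $
  2: bc$ac -> last char: c
  3: c$acb -> last char: b
  4: cbc$a -> last char: a


BWT = c$cba


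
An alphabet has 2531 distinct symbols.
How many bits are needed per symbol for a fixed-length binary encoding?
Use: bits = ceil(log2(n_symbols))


log2(2531) = 11.3055
Bracket: 2^11 = 2048 < 2531 <= 2^12 = 4096
So ceil(log2(2531)) = 12

bits = ceil(log2(2531)) = ceil(11.3055) = 12 bits


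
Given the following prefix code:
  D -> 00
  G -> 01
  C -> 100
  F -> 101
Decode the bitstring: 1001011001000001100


Decoding step by step:
Bits 100 -> C
Bits 101 -> F
Bits 100 -> C
Bits 100 -> C
Bits 00 -> D
Bits 01 -> G
Bits 100 -> C


Decoded message: CFCCDGC


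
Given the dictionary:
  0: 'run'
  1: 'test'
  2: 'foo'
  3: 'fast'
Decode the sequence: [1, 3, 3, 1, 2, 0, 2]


Look up each index in the dictionary:
  1 -> 'test'
  3 -> 'fast'
  3 -> 'fast'
  1 -> 'test'
  2 -> 'foo'
  0 -> 'run'
  2 -> 'foo'

Decoded: "test fast fast test foo run foo"


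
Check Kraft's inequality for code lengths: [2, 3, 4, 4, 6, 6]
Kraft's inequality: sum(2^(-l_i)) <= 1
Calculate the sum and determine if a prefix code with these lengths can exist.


Sum = 2^(-2) + 2^(-3) + 2^(-4) + 2^(-4) + 2^(-6) + 2^(-6)
    = 0.25 + 0.125 + 0.0625 + 0.0625 + 0.015625 + 0.015625
    = 34/64 = 0.53125
Since 0.53125 <= 1, Kraft's inequality IS satisfied.
A prefix code with these lengths CAN exist.

Kraft sum = 0.53125. Satisfied.


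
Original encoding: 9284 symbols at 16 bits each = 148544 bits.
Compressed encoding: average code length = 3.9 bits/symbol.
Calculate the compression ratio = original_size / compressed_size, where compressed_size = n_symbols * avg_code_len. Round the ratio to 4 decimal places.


original_size = n_symbols * orig_bits = 9284 * 16 = 148544 bits
compressed_size = n_symbols * avg_code_len = 9284 * 3.9 = 36207.6 bits
ratio = original_size / compressed_size = 148544 / 36207.6 = 4.1026

Compression ratio = 4.1026


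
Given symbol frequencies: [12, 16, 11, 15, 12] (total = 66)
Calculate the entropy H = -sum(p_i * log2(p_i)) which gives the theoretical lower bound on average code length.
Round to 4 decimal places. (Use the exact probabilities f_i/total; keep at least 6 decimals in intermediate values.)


Per-symbol terms -p_i * log2(p_i) with p_i = f_i/66:
  p = 12/66 = 0.181818: log2(p) = -2.459432, -p*log2(p) = 0.447169
  p = 16/66 = 0.242424: log2(p) = -2.044394, -p*log2(p) = 0.495611
  p = 11/66 = 0.166667: log2(p) = -2.584963, -p*log2(p) = 0.430827
  p = 15/66 = 0.227273: log2(p) = -2.137504, -p*log2(p) = 0.485796
  p = 12/66 = 0.181818: log2(p) = -2.459432, -p*log2(p) = 0.447169
H = 0.447169 + 0.495611 + 0.430827 + 0.485796 + 0.447169 = 2.306572

H = 2.3066 bits/symbol


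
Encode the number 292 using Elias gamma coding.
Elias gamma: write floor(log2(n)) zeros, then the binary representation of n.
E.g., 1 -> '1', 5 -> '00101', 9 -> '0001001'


num_bits = floor(log2(292)) + 1 = 9
leading_zeros = num_bits - 1 = 8
binary(292) = 100100100

Elias gamma(292) = '00000000' + '100100100' = 00000000100100100 (17 bits)


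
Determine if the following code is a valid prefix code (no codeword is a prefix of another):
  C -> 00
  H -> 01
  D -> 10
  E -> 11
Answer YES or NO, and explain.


Checking each pair (does one codeword prefix another?):
  C='00' vs H='01': no prefix
  C='00' vs D='10': no prefix
  C='00' vs E='11': no prefix
  H='01' vs C='00': no prefix
  H='01' vs D='10': no prefix
  H='01' vs E='11': no prefix
  D='10' vs C='00': no prefix
  D='10' vs H='01': no prefix
  D='10' vs E='11': no prefix
  E='11' vs C='00': no prefix
  E='11' vs H='01': no prefix
  E='11' vs D='10': no prefix
No violation found over all pairs.

YES -- this is a valid prefix code. No codeword is a prefix of any other codeword.


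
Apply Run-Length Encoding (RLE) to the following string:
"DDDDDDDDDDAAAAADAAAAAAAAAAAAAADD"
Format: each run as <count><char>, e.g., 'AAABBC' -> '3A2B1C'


Scanning runs left to right:
  i=0: run of 'D' x 10 -> '10D'
  i=10: run of 'A' x 5 -> '5A'
  i=15: run of 'D' x 1 -> '1D'
  i=16: run of 'A' x 14 -> '14A'
  i=30: run of 'D' x 2 -> '2D'

RLE = 10D5A1D14A2D


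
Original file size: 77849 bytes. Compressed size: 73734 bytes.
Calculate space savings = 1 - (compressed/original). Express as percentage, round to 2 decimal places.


ratio = compressed/original = 73734/77849 = 0.947141
savings = 1 - ratio = 1 - 0.947141 = 0.052859
as a percentage: 0.052859 * 100 = 5.29%

Space savings = 1 - 73734/77849 = 5.29%


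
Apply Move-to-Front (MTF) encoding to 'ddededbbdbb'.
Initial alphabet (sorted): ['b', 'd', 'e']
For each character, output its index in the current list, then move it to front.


MTF encoding:
'd': index 1 in ['b', 'd', 'e'] -> ['d', 'b', 'e']
'd': index 0 in ['d', 'b', 'e'] -> ['d', 'b', 'e']
'e': index 2 in ['d', 'b', 'e'] -> ['e', 'd', 'b']
'd': index 1 in ['e', 'd', 'b'] -> ['d', 'e', 'b']
'e': index 1 in ['d', 'e', 'b'] -> ['e', 'd', 'b']
'd': index 1 in ['e', 'd', 'b'] -> ['d', 'e', 'b']
'b': index 2 in ['d', 'e', 'b'] -> ['b', 'd', 'e']
'b': index 0 in ['b', 'd', 'e'] -> ['b', 'd', 'e']
'd': index 1 in ['b', 'd', 'e'] -> ['d', 'b', 'e']
'b': index 1 in ['d', 'b', 'e'] -> ['b', 'd', 'e']
'b': index 0 in ['b', 'd', 'e'] -> ['b', 'd', 'e']


Output: [1, 0, 2, 1, 1, 1, 2, 0, 1, 1, 0]


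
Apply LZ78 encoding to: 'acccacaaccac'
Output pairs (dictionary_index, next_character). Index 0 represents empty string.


LZ78 encoding steps:
Dictionary: {0: ''}
Step 1: w='' (idx 0), next='a' -> output (0, 'a'), add 'a' as idx 1
Step 2: w='' (idx 0), next='c' -> output (0, 'c'), add 'c' as idx 2
Step 3: w='c' (idx 2), next='c' -> output (2, 'c'), add 'cc' as idx 3
Step 4: w='a' (idx 1), next='c' -> output (1, 'c'), add 'ac' as idx 4
Step 5: w='a' (idx 1), next='a' -> output (1, 'a'), add 'aa' as idx 5
Step 6: w='cc' (idx 3), next='a' -> output (3, 'a'), add 'cca' as idx 6
Step 7: w='c' (idx 2), end of input -> output (2, '')


Encoded: [(0, 'a'), (0, 'c'), (2, 'c'), (1, 'c'), (1, 'a'), (3, 'a'), (2, '')]


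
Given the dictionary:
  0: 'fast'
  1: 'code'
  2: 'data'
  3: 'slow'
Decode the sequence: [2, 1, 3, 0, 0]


Look up each index in the dictionary:
  2 -> 'data'
  1 -> 'code'
  3 -> 'slow'
  0 -> 'fast'
  0 -> 'fast'

Decoded: "data code slow fast fast"


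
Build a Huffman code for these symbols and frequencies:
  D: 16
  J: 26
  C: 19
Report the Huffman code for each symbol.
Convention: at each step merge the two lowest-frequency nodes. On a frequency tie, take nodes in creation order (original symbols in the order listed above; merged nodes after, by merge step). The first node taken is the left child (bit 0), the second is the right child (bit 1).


Huffman tree construction:
Step 1: Merge D(16) + C(19) = 35
Step 2: Merge J(26) + (D+C)(35) = 61
Read each symbol's code off the tree from the root (left child = 0, right child = 1).

Codes:
  D: 10 (length 2)
  J: 0 (length 1)
  C: 11 (length 2)
Average code length: 96/61 = 1.5738 bits/symbol


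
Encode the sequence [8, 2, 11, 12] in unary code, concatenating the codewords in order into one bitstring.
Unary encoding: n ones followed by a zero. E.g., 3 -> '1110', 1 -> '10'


Encode each number as n ones followed by a terminating 0:
  8 -> 111111110 (9 bits)
  2 -> 110 (3 bits)
  11 -> 111111111110 (12 bits)
  12 -> 1111111111110 (13 bits)
Total length = 9 + 3 + 12 + 13 = 37 bits.

Unary([8, 2, 11, 12]) = 1111111101101111111111101111111111110 (37 bits)


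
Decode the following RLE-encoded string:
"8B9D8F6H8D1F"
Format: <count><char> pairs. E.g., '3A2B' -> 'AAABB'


Expanding each <count><char> pair:
  8B -> 'BBBBBBBB'
  9D -> 'DDDDDDDDD'
  8F -> 'FFFFFFFF'
  6H -> 'HHHHHH'
  8D -> 'DDDDDDDD'
  1F -> 'F'

Decoded = BBBBBBBBDDDDDDDDDFFFFFFFFHHHHHHDDDDDDDDF


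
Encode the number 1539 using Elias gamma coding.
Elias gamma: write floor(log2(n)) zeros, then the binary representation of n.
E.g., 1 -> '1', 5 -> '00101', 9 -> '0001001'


num_bits = floor(log2(1539)) + 1 = 11
leading_zeros = num_bits - 1 = 10
binary(1539) = 11000000011

Elias gamma(1539) = '0000000000' + '11000000011' = 000000000011000000011 (21 bits)


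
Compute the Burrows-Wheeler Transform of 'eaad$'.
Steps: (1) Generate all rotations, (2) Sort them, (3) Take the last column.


Rotations (sorted):
  0: $eaad -> last char: d
  1: aad$e -> last char: e
  2: ad$ea -> last char: a
  3: d$eaa -> last char: a
  4: eaad$ -> last char: $


BWT = deaa$


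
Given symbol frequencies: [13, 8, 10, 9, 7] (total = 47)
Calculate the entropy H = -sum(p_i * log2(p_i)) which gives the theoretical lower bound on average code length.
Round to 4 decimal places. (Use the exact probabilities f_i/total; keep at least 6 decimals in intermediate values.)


Per-symbol terms -p_i * log2(p_i) with p_i = f_i/47:
  p = 13/47 = 0.276596: log2(p) = -1.854149, -p*log2(p) = 0.512850
  p = 8/47 = 0.170213: log2(p) = -2.554589, -p*log2(p) = 0.434824
  p = 10/47 = 0.212766: log2(p) = -2.232661, -p*log2(p) = 0.475034
  p = 9/47 = 0.191489: log2(p) = -2.384664, -p*log2(p) = 0.456638
  p = 7/47 = 0.148936: log2(p) = -2.747234, -p*log2(p) = 0.409163
H = 0.512850 + 0.434824 + 0.475034 + 0.456638 + 0.409163 = 2.288509

H = 2.2885 bits/symbol


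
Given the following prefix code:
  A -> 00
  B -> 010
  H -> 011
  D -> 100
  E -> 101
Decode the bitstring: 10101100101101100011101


Decoding step by step:
Bits 101 -> E
Bits 011 -> H
Bits 00 -> A
Bits 101 -> E
Bits 101 -> E
Bits 100 -> D
Bits 011 -> H
Bits 101 -> E


Decoded message: EHAEEDHE


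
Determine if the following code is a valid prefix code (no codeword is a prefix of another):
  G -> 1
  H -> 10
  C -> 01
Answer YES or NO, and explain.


Checking each pair (does one codeword prefix another?):
  G='1' vs H='10': prefix -- VIOLATION

NO -- this is NOT a valid prefix code. G (1) is a prefix of H (10).


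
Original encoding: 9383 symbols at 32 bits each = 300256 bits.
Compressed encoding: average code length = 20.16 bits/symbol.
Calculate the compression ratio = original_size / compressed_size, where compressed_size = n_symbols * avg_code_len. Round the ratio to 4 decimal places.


original_size = n_symbols * orig_bits = 9383 * 32 = 300256 bits
compressed_size = n_symbols * avg_code_len = 9383 * 20.16 = 189161.28 bits
ratio = original_size / compressed_size = 300256 / 189161.28 = 1.5873

Compression ratio = 1.5873


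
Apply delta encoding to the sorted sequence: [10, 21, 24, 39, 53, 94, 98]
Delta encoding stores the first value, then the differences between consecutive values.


First value: 10
Deltas:
  21 - 10 = 11
  24 - 21 = 3
  39 - 24 = 15
  53 - 39 = 14
  94 - 53 = 41
  98 - 94 = 4


Delta encoded: [10, 11, 3, 15, 14, 41, 4]


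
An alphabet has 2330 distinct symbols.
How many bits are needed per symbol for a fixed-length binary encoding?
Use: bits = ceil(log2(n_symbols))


log2(2330) = 11.1861
Bracket: 2^11 = 2048 < 2330 <= 2^12 = 4096
So ceil(log2(2330)) = 12

bits = ceil(log2(2330)) = ceil(11.1861) = 12 bits


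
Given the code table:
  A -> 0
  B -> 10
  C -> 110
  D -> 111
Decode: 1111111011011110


Decoding:
111 -> D
111 -> D
10 -> B
110 -> C
111 -> D
10 -> B


Result: DDBCDB


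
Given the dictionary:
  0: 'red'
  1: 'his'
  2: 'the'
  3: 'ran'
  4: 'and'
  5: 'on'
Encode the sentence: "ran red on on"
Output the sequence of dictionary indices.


Look up each word in the dictionary:
  'ran' -> 3
  'red' -> 0
  'on' -> 5
  'on' -> 5

Encoded: [3, 0, 5, 5]


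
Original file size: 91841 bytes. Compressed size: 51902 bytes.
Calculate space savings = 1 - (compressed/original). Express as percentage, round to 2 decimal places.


ratio = compressed/original = 51902/91841 = 0.565129
savings = 1 - ratio = 1 - 0.565129 = 0.434871
as a percentage: 0.434871 * 100 = 43.49%

Space savings = 1 - 51902/91841 = 43.49%


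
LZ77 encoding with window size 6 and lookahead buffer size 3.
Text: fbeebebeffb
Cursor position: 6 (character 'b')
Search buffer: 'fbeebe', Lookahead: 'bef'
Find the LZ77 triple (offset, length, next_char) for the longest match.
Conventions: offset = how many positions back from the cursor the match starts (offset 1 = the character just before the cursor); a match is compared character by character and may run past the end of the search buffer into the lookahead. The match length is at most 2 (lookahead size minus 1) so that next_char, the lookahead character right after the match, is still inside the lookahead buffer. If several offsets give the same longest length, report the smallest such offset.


Try each offset into the search buffer:
  offset=1 (pos 5, char 'e'): match length 0
  offset=2 (pos 4, char 'b'): match length 2
  offset=3 (pos 3, char 'e'): match length 0
  offset=4 (pos 2, char 'e'): match length 0
  offset=5 (pos 1, char 'b'): match length 2
  offset=6 (pos 0, char 'f'): match length 0
Longest match has length 2, found at offsets 2, 5; take the smallest, offset 2.
next_char = character at position 6 + 2 = 8 -> 'f'

Best match: offset=2, length=2 (matching 'be' starting at position 4)
LZ77 triple: (2, 2, 'f')


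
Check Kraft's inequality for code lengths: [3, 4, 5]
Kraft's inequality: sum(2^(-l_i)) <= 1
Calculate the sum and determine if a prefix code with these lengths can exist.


Sum = 2^(-3) + 2^(-4) + 2^(-5)
    = 0.125 + 0.0625 + 0.03125
    = 7/32 = 0.21875
Since 0.21875 <= 1, Kraft's inequality IS satisfied.
A prefix code with these lengths CAN exist.

Kraft sum = 0.21875. Satisfied.


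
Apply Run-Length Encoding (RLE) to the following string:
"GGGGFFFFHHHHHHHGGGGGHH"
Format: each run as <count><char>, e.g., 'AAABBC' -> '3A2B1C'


Scanning runs left to right:
  i=0: run of 'G' x 4 -> '4G'
  i=4: run of 'F' x 4 -> '4F'
  i=8: run of 'H' x 7 -> '7H'
  i=15: run of 'G' x 5 -> '5G'
  i=20: run of 'H' x 2 -> '2H'

RLE = 4G4F7H5G2H


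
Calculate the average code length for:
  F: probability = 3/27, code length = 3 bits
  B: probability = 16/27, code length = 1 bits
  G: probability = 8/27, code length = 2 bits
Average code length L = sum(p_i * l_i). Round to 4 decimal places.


Weighted contributions p_i * l_i:
  F: (3/27) * 3 = 9/27
  B: (16/27) * 1 = 16/27
  G: (8/27) * 2 = 16/27
Sum = (9 + 16 + 16)/27 = 41/27

L = 41/27 = 1.5185 bits/symbol


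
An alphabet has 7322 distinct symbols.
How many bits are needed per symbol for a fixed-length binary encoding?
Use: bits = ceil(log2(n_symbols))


log2(7322) = 12.838
Bracket: 2^12 = 4096 < 7322 <= 2^13 = 8192
So ceil(log2(7322)) = 13

bits = ceil(log2(7322)) = ceil(12.838) = 13 bits


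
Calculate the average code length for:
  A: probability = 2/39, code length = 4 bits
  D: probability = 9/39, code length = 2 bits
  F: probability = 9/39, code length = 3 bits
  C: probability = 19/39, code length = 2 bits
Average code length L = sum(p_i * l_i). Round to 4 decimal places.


Weighted contributions p_i * l_i:
  A: (2/39) * 4 = 8/39
  D: (9/39) * 2 = 18/39
  F: (9/39) * 3 = 27/39
  C: (19/39) * 2 = 38/39
Sum = (8 + 18 + 27 + 38)/39 = 91/39

L = 91/39 = 2.3333 bits/symbol


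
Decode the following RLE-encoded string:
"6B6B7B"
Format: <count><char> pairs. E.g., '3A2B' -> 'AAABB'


Expanding each <count><char> pair:
  6B -> 'BBBBBB'
  6B -> 'BBBBBB'
  7B -> 'BBBBBBB'

Decoded = BBBBBBBBBBBBBBBBBBB


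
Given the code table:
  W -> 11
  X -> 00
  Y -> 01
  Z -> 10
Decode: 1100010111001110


Decoding:
11 -> W
00 -> X
01 -> Y
01 -> Y
11 -> W
00 -> X
11 -> W
10 -> Z


Result: WXYYWXWZ


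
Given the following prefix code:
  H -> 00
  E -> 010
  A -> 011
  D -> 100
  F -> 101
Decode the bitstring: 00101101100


Decoding step by step:
Bits 00 -> H
Bits 101 -> F
Bits 101 -> F
Bits 100 -> D


Decoded message: HFFD


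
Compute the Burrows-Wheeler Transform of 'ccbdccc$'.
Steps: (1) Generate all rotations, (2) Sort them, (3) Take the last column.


Rotations (sorted):
  0: $ccbdccc -> last char: c
  1: bdccc$cc -> last char: c
  2: c$ccbdcc -> last char: c
  3: cbdccc$c -> last char: c
  4: cc$ccbdc -> last char: c
  5: ccbdccc$ -> last char: $
  6: ccc$ccbd -> last char: d
  7: dccc$ccb -> last char: b


BWT = ccccc$db


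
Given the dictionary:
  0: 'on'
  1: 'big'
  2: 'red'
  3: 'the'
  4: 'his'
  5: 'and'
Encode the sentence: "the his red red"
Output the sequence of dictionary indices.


Look up each word in the dictionary:
  'the' -> 3
  'his' -> 4
  'red' -> 2
  'red' -> 2

Encoded: [3, 4, 2, 2]


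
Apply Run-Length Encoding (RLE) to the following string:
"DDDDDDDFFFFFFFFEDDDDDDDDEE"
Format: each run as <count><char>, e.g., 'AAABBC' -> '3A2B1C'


Scanning runs left to right:
  i=0: run of 'D' x 7 -> '7D'
  i=7: run of 'F' x 8 -> '8F'
  i=15: run of 'E' x 1 -> '1E'
  i=16: run of 'D' x 8 -> '8D'
  i=24: run of 'E' x 2 -> '2E'

RLE = 7D8F1E8D2E


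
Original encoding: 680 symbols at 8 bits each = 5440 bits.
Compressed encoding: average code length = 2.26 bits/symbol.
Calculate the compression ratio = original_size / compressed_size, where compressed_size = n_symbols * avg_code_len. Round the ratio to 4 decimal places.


original_size = n_symbols * orig_bits = 680 * 8 = 5440 bits
compressed_size = n_symbols * avg_code_len = 680 * 2.26 = 1536.8 bits
ratio = original_size / compressed_size = 5440 / 1536.8 = 3.5398

Compression ratio = 3.5398


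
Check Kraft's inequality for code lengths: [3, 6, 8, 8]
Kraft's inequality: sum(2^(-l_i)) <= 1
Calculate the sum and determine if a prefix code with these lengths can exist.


Sum = 2^(-3) + 2^(-6) + 2^(-8) + 2^(-8)
    = 0.125 + 0.015625 + 0.00390625 + 0.00390625
    = 38/256 = 0.1484375
Since 0.1484375 <= 1, Kraft's inequality IS satisfied.
A prefix code with these lengths CAN exist.

Kraft sum = 0.1484375. Satisfied.


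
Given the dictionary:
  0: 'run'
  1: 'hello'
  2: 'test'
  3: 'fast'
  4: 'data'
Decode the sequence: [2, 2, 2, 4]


Look up each index in the dictionary:
  2 -> 'test'
  2 -> 'test'
  2 -> 'test'
  4 -> 'data'

Decoded: "test test test data"


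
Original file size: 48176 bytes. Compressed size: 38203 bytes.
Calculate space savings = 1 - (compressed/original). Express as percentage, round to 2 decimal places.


ratio = compressed/original = 38203/48176 = 0.792988
savings = 1 - ratio = 1 - 0.792988 = 0.207012
as a percentage: 0.207012 * 100 = 20.7%

Space savings = 1 - 38203/48176 = 20.7%


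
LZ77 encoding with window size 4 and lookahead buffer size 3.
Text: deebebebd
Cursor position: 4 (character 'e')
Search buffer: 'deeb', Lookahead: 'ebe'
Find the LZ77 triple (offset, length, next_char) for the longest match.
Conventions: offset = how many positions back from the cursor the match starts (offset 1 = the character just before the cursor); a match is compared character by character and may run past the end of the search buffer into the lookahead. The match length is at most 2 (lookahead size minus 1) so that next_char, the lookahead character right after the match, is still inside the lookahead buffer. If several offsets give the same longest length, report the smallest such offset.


Try each offset into the search buffer:
  offset=1 (pos 3, char 'b'): match length 0
  offset=2 (pos 2, char 'e'): match length 2
  offset=3 (pos 1, char 'e'): match length 1
  offset=4 (pos 0, char 'd'): match length 0
Longest match has length 2 at offset 2.
next_char = character at position 4 + 2 = 6 -> 'e'

Best match: offset=2, length=2 (matching 'eb' starting at position 2)
LZ77 triple: (2, 2, 'e')


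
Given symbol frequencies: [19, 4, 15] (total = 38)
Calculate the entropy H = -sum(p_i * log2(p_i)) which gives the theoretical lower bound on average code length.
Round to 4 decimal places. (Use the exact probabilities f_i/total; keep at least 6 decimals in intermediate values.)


Per-symbol terms -p_i * log2(p_i) with p_i = f_i/38:
  p = 19/38 = 0.500000: log2(p) = -1.000000, -p*log2(p) = 0.500000
  p = 4/38 = 0.105263: log2(p) = -3.247928, -p*log2(p) = 0.341887
  p = 15/38 = 0.394737: log2(p) = -1.341037, -p*log2(p) = 0.529357
H = 0.500000 + 0.341887 + 0.529357 = 1.371244

H = 1.3712 bits/symbol


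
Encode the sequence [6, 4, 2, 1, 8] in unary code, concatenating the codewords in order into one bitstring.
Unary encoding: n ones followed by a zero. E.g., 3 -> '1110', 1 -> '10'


Encode each number as n ones followed by a terminating 0:
  6 -> 1111110 (7 bits)
  4 -> 11110 (5 bits)
  2 -> 110 (3 bits)
  1 -> 10 (2 bits)
  8 -> 111111110 (9 bits)
Total length = 7 + 5 + 3 + 2 + 9 = 26 bits.

Unary([6, 4, 2, 1, 8]) = 11111101111011010111111110 (26 bits)


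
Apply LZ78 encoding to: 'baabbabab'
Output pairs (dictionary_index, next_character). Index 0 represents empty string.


LZ78 encoding steps:
Dictionary: {0: ''}
Step 1: w='' (idx 0), next='b' -> output (0, 'b'), add 'b' as idx 1
Step 2: w='' (idx 0), next='a' -> output (0, 'a'), add 'a' as idx 2
Step 3: w='a' (idx 2), next='b' -> output (2, 'b'), add 'ab' as idx 3
Step 4: w='b' (idx 1), next='a' -> output (1, 'a'), add 'ba' as idx 4
Step 5: w='ba' (idx 4), next='b' -> output (4, 'b'), add 'bab' as idx 5


Encoded: [(0, 'b'), (0, 'a'), (2, 'b'), (1, 'a'), (4, 'b')]


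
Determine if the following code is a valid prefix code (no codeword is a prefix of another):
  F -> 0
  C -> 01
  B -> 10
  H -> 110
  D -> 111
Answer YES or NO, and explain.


Checking each pair (does one codeword prefix another?):
  F='0' vs C='01': prefix -- VIOLATION

NO -- this is NOT a valid prefix code. F (0) is a prefix of C (01).


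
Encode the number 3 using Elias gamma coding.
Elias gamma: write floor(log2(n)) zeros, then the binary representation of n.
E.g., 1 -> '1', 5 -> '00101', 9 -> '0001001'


num_bits = floor(log2(3)) + 1 = 2
leading_zeros = num_bits - 1 = 1
binary(3) = 11

Elias gamma(3) = '0' + '11' = 011 (3 bits)


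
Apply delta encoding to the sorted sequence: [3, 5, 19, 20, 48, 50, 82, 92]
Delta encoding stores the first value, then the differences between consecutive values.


First value: 3
Deltas:
  5 - 3 = 2
  19 - 5 = 14
  20 - 19 = 1
  48 - 20 = 28
  50 - 48 = 2
  82 - 50 = 32
  92 - 82 = 10


Delta encoded: [3, 2, 14, 1, 28, 2, 32, 10]


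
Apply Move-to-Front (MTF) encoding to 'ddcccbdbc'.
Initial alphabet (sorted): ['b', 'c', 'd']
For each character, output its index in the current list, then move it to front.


MTF encoding:
'd': index 2 in ['b', 'c', 'd'] -> ['d', 'b', 'c']
'd': index 0 in ['d', 'b', 'c'] -> ['d', 'b', 'c']
'c': index 2 in ['d', 'b', 'c'] -> ['c', 'd', 'b']
'c': index 0 in ['c', 'd', 'b'] -> ['c', 'd', 'b']
'c': index 0 in ['c', 'd', 'b'] -> ['c', 'd', 'b']
'b': index 2 in ['c', 'd', 'b'] -> ['b', 'c', 'd']
'd': index 2 in ['b', 'c', 'd'] -> ['d', 'b', 'c']
'b': index 1 in ['d', 'b', 'c'] -> ['b', 'd', 'c']
'c': index 2 in ['b', 'd', 'c'] -> ['c', 'b', 'd']


Output: [2, 0, 2, 0, 0, 2, 2, 1, 2]


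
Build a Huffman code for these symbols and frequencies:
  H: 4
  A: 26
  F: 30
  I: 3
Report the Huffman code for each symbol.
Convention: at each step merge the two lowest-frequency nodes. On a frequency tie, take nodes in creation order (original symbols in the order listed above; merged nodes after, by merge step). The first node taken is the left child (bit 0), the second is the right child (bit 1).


Huffman tree construction:
Step 1: Merge I(3) + H(4) = 7
Step 2: Merge (I+H)(7) + A(26) = 33
Step 3: Merge F(30) + ((I+H)+A)(33) = 63
Read each symbol's code off the tree from the root (left child = 0, right child = 1).

Codes:
  H: 101 (length 3)
  A: 11 (length 2)
  F: 0 (length 1)
  I: 100 (length 3)
Average code length: 103/63 = 1.6349 bits/symbol


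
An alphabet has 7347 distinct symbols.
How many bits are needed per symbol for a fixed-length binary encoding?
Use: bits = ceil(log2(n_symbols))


log2(7347) = 12.8429
Bracket: 2^12 = 4096 < 7347 <= 2^13 = 8192
So ceil(log2(7347)) = 13

bits = ceil(log2(7347)) = ceil(12.8429) = 13 bits


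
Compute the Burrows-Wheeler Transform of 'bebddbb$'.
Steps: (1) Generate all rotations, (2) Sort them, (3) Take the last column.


Rotations (sorted):
  0: $bebddbb -> last char: b
  1: b$bebddb -> last char: b
  2: bb$bebdd -> last char: d
  3: bddbb$be -> last char: e
  4: bebddbb$ -> last char: $
  5: dbb$bebd -> last char: d
  6: ddbb$beb -> last char: b
  7: ebddbb$b -> last char: b


BWT = bbde$dbb


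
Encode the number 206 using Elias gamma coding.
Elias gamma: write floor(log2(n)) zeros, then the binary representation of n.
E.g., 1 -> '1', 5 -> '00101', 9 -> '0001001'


num_bits = floor(log2(206)) + 1 = 8
leading_zeros = num_bits - 1 = 7
binary(206) = 11001110

Elias gamma(206) = '0000000' + '11001110' = 000000011001110 (15 bits)


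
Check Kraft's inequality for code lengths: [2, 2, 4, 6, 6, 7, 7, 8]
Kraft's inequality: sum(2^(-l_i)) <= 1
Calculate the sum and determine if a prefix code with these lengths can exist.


Sum = 2^(-2) + 2^(-2) + 2^(-4) + 2^(-6) + 2^(-6) + 2^(-7) + 2^(-7) + 2^(-8)
    = 0.25 + 0.25 + 0.0625 + 0.015625 + 0.015625 + 0.0078125 + 0.0078125 + 0.00390625
    = 157/256 = 0.61328125
Since 0.61328125 <= 1, Kraft's inequality IS satisfied.
A prefix code with these lengths CAN exist.

Kraft sum = 0.61328125. Satisfied.


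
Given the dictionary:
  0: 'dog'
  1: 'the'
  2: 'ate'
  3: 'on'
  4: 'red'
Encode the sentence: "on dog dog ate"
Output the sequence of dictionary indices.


Look up each word in the dictionary:
  'on' -> 3
  'dog' -> 0
  'dog' -> 0
  'ate' -> 2

Encoded: [3, 0, 0, 2]


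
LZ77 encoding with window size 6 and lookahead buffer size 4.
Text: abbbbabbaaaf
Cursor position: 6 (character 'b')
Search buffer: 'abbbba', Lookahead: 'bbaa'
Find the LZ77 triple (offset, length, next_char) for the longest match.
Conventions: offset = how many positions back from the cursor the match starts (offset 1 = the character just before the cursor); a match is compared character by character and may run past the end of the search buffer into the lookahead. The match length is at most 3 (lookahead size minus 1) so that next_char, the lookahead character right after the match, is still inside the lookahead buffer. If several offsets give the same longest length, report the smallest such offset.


Try each offset into the search buffer:
  offset=1 (pos 5, char 'a'): match length 0
  offset=2 (pos 4, char 'b'): match length 1
  offset=3 (pos 3, char 'b'): match length 3
  offset=4 (pos 2, char 'b'): match length 2
  offset=5 (pos 1, char 'b'): match length 2
  offset=6 (pos 0, char 'a'): match length 0
Longest match has length 3 at offset 3.
next_char = character at position 6 + 3 = 9 -> 'a'

Best match: offset=3, length=3 (matching 'bba' starting at position 3)
LZ77 triple: (3, 3, 'a')


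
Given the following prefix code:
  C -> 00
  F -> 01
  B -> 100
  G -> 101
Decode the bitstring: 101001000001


Decoding step by step:
Bits 101 -> G
Bits 00 -> C
Bits 100 -> B
Bits 00 -> C
Bits 01 -> F


Decoded message: GCBCF


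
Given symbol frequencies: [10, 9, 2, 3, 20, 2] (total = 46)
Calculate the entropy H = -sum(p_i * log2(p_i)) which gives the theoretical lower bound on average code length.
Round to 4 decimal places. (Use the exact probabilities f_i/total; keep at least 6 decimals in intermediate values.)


Per-symbol terms -p_i * log2(p_i) with p_i = f_i/46:
  p = 10/46 = 0.217391: log2(p) = -2.201634, -p*log2(p) = 0.478616
  p = 9/46 = 0.195652: log2(p) = -2.353637, -p*log2(p) = 0.460494
  p = 2/46 = 0.043478: log2(p) = -4.523562, -p*log2(p) = 0.196677
  p = 3/46 = 0.065217: log2(p) = -3.938599, -p*log2(p) = 0.256865
  p = 20/46 = 0.434783: log2(p) = -1.201634, -p*log2(p) = 0.522450
  p = 2/46 = 0.043478: log2(p) = -4.523562, -p*log2(p) = 0.196677
H = 0.478616 + 0.460494 + 0.196677 + 0.256865 + 0.522450 + 0.196677 = 2.111779

H = 2.1118 bits/symbol


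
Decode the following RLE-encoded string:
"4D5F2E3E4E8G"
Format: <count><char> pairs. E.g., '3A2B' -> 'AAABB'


Expanding each <count><char> pair:
  4D -> 'DDDD'
  5F -> 'FFFFF'
  2E -> 'EE'
  3E -> 'EEE'
  4E -> 'EEEE'
  8G -> 'GGGGGGGG'

Decoded = DDDDFFFFFEEEEEEEEEGGGGGGGG


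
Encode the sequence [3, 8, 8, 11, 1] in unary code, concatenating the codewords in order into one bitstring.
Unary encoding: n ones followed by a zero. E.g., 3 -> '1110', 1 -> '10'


Encode each number as n ones followed by a terminating 0:
  3 -> 1110 (4 bits)
  8 -> 111111110 (9 bits)
  8 -> 111111110 (9 bits)
  11 -> 111111111110 (12 bits)
  1 -> 10 (2 bits)
Total length = 4 + 9 + 9 + 12 + 2 = 36 bits.

Unary([3, 8, 8, 11, 1]) = 111011111111011111111011111111111010 (36 bits)


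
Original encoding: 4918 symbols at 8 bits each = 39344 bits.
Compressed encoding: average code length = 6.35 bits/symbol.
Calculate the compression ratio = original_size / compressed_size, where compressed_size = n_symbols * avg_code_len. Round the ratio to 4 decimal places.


original_size = n_symbols * orig_bits = 4918 * 8 = 39344 bits
compressed_size = n_symbols * avg_code_len = 4918 * 6.35 = 31229.3 bits
ratio = original_size / compressed_size = 39344 / 31229.3 = 1.2598

Compression ratio = 1.2598


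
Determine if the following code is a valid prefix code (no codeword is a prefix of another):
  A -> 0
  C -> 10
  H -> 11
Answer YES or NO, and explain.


Checking each pair (does one codeword prefix another?):
  A='0' vs C='10': no prefix
  A='0' vs H='11': no prefix
  C='10' vs A='0': no prefix
  C='10' vs H='11': no prefix
  H='11' vs A='0': no prefix
  H='11' vs C='10': no prefix
No violation found over all pairs.

YES -- this is a valid prefix code. No codeword is a prefix of any other codeword.


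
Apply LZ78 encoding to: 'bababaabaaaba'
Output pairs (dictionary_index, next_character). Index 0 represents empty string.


LZ78 encoding steps:
Dictionary: {0: ''}
Step 1: w='' (idx 0), next='b' -> output (0, 'b'), add 'b' as idx 1
Step 2: w='' (idx 0), next='a' -> output (0, 'a'), add 'a' as idx 2
Step 3: w='b' (idx 1), next='a' -> output (1, 'a'), add 'ba' as idx 3
Step 4: w='ba' (idx 3), next='a' -> output (3, 'a'), add 'baa' as idx 4
Step 5: w='baa' (idx 4), next='a' -> output (4, 'a'), add 'baaa' as idx 5
Step 6: w='ba' (idx 3), end of input -> output (3, '')


Encoded: [(0, 'b'), (0, 'a'), (1, 'a'), (3, 'a'), (4, 'a'), (3, '')]


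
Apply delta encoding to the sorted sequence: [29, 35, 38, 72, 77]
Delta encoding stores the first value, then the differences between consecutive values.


First value: 29
Deltas:
  35 - 29 = 6
  38 - 35 = 3
  72 - 38 = 34
  77 - 72 = 5


Delta encoded: [29, 6, 3, 34, 5]


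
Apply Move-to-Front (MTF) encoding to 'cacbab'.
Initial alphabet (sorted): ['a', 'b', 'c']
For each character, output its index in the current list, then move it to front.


MTF encoding:
'c': index 2 in ['a', 'b', 'c'] -> ['c', 'a', 'b']
'a': index 1 in ['c', 'a', 'b'] -> ['a', 'c', 'b']
'c': index 1 in ['a', 'c', 'b'] -> ['c', 'a', 'b']
'b': index 2 in ['c', 'a', 'b'] -> ['b', 'c', 'a']
'a': index 2 in ['b', 'c', 'a'] -> ['a', 'b', 'c']
'b': index 1 in ['a', 'b', 'c'] -> ['b', 'a', 'c']


Output: [2, 1, 1, 2, 2, 1]


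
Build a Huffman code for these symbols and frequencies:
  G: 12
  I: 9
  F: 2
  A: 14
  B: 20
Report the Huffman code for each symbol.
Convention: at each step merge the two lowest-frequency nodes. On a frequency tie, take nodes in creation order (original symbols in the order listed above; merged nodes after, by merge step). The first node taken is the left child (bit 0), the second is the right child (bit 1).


Huffman tree construction:
Step 1: Merge F(2) + I(9) = 11
Step 2: Merge (F+I)(11) + G(12) = 23
Step 3: Merge A(14) + B(20) = 34
Step 4: Merge ((F+I)+G)(23) + (A+B)(34) = 57
Read each symbol's code off the tree from the root (left child = 0, right child = 1).

Codes:
  G: 01 (length 2)
  I: 001 (length 3)
  F: 000 (length 3)
  A: 10 (length 2)
  B: 11 (length 2)
Average code length: 125/57 = 2.1930 bits/symbol


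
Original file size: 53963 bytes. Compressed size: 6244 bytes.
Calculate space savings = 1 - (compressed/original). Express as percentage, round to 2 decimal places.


ratio = compressed/original = 6244/53963 = 0.115709
savings = 1 - ratio = 1 - 0.115709 = 0.884291
as a percentage: 0.884291 * 100 = 88.43%

Space savings = 1 - 6244/53963 = 88.43%


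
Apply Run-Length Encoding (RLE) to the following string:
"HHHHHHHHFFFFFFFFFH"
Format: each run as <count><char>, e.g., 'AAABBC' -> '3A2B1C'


Scanning runs left to right:
  i=0: run of 'H' x 8 -> '8H'
  i=8: run of 'F' x 9 -> '9F'
  i=17: run of 'H' x 1 -> '1H'

RLE = 8H9F1H


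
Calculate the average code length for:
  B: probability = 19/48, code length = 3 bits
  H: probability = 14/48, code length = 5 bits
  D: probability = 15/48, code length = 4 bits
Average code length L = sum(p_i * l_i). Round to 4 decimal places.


Weighted contributions p_i * l_i:
  B: (19/48) * 3 = 57/48
  H: (14/48) * 5 = 70/48
  D: (15/48) * 4 = 60/48
Sum = (57 + 70 + 60)/48 = 187/48

L = 187/48 = 3.8958 bits/symbol


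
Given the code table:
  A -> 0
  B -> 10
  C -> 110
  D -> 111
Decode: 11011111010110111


Decoding:
110 -> C
111 -> D
110 -> C
10 -> B
110 -> C
111 -> D


Result: CDCBCD


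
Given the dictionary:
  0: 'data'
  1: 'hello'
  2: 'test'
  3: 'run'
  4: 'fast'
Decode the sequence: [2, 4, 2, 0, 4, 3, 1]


Look up each index in the dictionary:
  2 -> 'test'
  4 -> 'fast'
  2 -> 'test'
  0 -> 'data'
  4 -> 'fast'
  3 -> 'run'
  1 -> 'hello'

Decoded: "test fast test data fast run hello"


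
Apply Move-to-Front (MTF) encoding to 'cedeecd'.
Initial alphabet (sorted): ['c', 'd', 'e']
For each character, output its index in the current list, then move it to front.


MTF encoding:
'c': index 0 in ['c', 'd', 'e'] -> ['c', 'd', 'e']
'e': index 2 in ['c', 'd', 'e'] -> ['e', 'c', 'd']
'd': index 2 in ['e', 'c', 'd'] -> ['d', 'e', 'c']
'e': index 1 in ['d', 'e', 'c'] -> ['e', 'd', 'c']
'e': index 0 in ['e', 'd', 'c'] -> ['e', 'd', 'c']
'c': index 2 in ['e', 'd', 'c'] -> ['c', 'e', 'd']
'd': index 2 in ['c', 'e', 'd'] -> ['d', 'c', 'e']


Output: [0, 2, 2, 1, 0, 2, 2]


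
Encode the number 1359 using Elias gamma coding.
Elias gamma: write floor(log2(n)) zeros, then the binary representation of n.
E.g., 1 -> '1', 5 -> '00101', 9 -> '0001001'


num_bits = floor(log2(1359)) + 1 = 11
leading_zeros = num_bits - 1 = 10
binary(1359) = 10101001111

Elias gamma(1359) = '0000000000' + '10101001111' = 000000000010101001111 (21 bits)


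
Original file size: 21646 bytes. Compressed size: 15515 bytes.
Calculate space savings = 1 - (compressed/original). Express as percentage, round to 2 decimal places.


ratio = compressed/original = 15515/21646 = 0.716761
savings = 1 - ratio = 1 - 0.716761 = 0.283239
as a percentage: 0.283239 * 100 = 28.32%

Space savings = 1 - 15515/21646 = 28.32%


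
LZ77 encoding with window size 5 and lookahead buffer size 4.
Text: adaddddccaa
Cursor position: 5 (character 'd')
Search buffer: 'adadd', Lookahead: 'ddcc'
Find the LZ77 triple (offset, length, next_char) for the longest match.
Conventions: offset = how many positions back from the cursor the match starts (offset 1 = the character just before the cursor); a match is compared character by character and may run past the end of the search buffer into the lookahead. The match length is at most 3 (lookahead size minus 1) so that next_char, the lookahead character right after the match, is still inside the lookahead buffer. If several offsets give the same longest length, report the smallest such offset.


Try each offset into the search buffer:
  offset=1 (pos 4, char 'd'): match length 2
  offset=2 (pos 3, char 'd'): match length 2
  offset=3 (pos 2, char 'a'): match length 0
  offset=4 (pos 1, char 'd'): match length 1
  offset=5 (pos 0, char 'a'): match length 0
Longest match has length 2, found at offsets 1, 2; take the smallest, offset 1.
next_char = character at position 5 + 2 = 7 -> 'c'

Best match: offset=1, length=2 (matching 'dd' starting at position 4)
LZ77 triple: (1, 2, 'c')


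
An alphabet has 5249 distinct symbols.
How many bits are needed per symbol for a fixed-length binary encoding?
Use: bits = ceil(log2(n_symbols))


log2(5249) = 12.3578
Bracket: 2^12 = 4096 < 5249 <= 2^13 = 8192
So ceil(log2(5249)) = 13

bits = ceil(log2(5249)) = ceil(12.3578) = 13 bits


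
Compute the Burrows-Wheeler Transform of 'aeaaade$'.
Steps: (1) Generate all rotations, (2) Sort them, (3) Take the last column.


Rotations (sorted):
  0: $aeaaade -> last char: e
  1: aaade$ae -> last char: e
  2: aade$aea -> last char: a
  3: ade$aeaa -> last char: a
  4: aeaaade$ -> last char: $
  5: de$aeaaa -> last char: a
  6: e$aeaaad -> last char: d
  7: eaaade$a -> last char: a


BWT = eeaa$ada


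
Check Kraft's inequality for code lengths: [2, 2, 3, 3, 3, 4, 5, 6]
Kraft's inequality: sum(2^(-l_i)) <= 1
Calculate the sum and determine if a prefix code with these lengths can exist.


Sum = 2^(-2) + 2^(-2) + 2^(-3) + 2^(-3) + 2^(-3) + 2^(-4) + 2^(-5) + 2^(-6)
    = 0.25 + 0.25 + 0.125 + 0.125 + 0.125 + 0.0625 + 0.03125 + 0.015625
    = 63/64 = 0.984375
Since 0.984375 <= 1, Kraft's inequality IS satisfied.
A prefix code with these lengths CAN exist.

Kraft sum = 0.984375. Satisfied.
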